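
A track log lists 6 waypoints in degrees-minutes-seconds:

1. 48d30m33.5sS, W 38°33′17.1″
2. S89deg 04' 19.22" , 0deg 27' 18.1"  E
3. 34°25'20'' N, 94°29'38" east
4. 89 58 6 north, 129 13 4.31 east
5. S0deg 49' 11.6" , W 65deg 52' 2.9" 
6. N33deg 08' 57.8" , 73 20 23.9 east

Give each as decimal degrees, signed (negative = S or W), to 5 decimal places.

Point 1:
  Latitude: 30′ + 33.5″ = 30.55833′; 48 + 30.55833/60 = 48.509306
  S → negative
  λ: 38 + 33/60 + 17.1/3600 = 38.554750
  hemisphere W, so the sign is −
Point 2:
  φ: 4′ + 19.22″ = 4.32033′; 89 + 4.32033/60 = 89.072006
  S → negative
  λ: 0° + 27/60 + 18.1/3600 = 0 + 0.450000 + 0.005028 = 0.455028
  E ⇒ keep positive
Point 3:
  Lat: 34 + 25/60 + 20/3600 = 34.422222
  N → positive
  Longitude: 94 + 29/60 + 38/3600 = 94.493889
  E ⇒ keep positive
Point 4:
  Lat: 89 + 58/60 + 6/3600 = 89.968333
  N → positive
  λ: 13′ + 4.31″ = 13.07183′; 129 + 13.07183/60 = 129.217864
  E → positive
Point 5:
  φ: 0° + 49/60 + 11.6/3600 = 0 + 0.816667 + 0.003222 = 0.819889
  S → negative
  λ: 65 + 52/60 + 2.9/3600 = 65.867472
  W ⇒ negate
Point 6:
  Latitude: 33 + 8/60 + 57.8/3600 = 33.149389
  N ⇒ keep positive
  Longitude: 73° + 20/60 + 23.9/3600 = 73 + 0.333333 + 0.006639 = 73.339972
  E → positive

1. -48.50931, -38.55475
2. -89.07201, 0.45503
3. 34.42222, 94.49389
4. 89.96833, 129.21786
5. -0.81989, -65.86747
6. 33.14939, 73.33997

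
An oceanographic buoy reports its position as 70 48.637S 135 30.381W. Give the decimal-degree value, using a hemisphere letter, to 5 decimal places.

Lat: 48.637′ = 0.810617°; total 70.810617
Lon: 135 + 30.381/60 = 135.506350

70.81062° S, 135.50635° W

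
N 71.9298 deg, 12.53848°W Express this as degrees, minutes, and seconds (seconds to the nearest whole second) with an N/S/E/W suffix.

Lat: whole degrees 71; 55.78800′ → 55′ and 47.28″
Lon: 0.538480° → 32.30880′; 0.30880 × 60 = 18.53″

71°55′47″ N, 12°32′19″ W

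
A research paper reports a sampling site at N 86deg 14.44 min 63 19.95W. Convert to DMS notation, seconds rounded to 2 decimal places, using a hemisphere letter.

86°14′26.40″ N, 63°19′57.00″ W

Lat: fractional minutes 0.44000 × 60 = 26.4000″
Longitude: 19.95000′ → 19′ and 0.95000 × 60 = 57.0000″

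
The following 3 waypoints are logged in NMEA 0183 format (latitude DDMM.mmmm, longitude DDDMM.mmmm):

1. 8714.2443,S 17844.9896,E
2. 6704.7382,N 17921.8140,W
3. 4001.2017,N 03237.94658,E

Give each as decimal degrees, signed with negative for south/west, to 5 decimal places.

1. -87.23741, 178.74983
2. 67.07897, -179.36357
3. 40.02003, 32.63244

Point 1:
  Lat: split at 2 digits → 87° and 14.2443′; 87 + 14.2443/60 = 87.237405
  hemisphere S, so the sign is −
  Longitude: degrees = first 3 digits = 178, minutes = 44.9896; 178 + 44.9896/60 = 178.749827
  E → positive
Point 2:
  Lat: degrees = first 2 digits = 67, minutes = 4.7382; 67 + 4.7382/60 = 67.078970
  N → positive
  Lon: split at 3 digits → 179° and 21.814′; 179 + 21.814/60 = 179.363567
  W ⇒ negate
Point 3:
  Lat: degrees = first 2 digits = 40, minutes = 1.2017; 40 + 1.2017/60 = 40.020028
  N → positive
  Lon: split at 3 digits → 032° and 37.94658′; 32 + 37.94658/60 = 32.632443
  E ⇒ keep positive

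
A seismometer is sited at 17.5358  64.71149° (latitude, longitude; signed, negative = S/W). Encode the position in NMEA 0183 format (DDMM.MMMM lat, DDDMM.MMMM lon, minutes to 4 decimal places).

1732.1480,N / 06442.6894,E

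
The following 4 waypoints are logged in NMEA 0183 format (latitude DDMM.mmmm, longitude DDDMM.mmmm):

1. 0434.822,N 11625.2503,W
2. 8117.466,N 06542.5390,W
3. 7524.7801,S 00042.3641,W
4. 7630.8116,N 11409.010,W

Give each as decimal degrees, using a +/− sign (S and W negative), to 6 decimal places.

1. 4.580367, -116.420838
2. 81.291100, -65.708983
3. -75.413002, -0.706068
4. 76.513527, -114.150167

Point 1:
  φ: split at 2 digits → 04° and 34.822′; 4 + 34.822/60 = 4.5803667
  N ⇒ keep positive
  λ: split at 3 digits → 116° and 25.2503′; 116 + 25.2503/60 = 116.4208383
  W ⇒ negate
Point 2:
  Latitude: split at 2 digits → 81° and 17.466′; 81 + 17.466/60 = 81.2911000
  N → positive
  λ: split at 3 digits → 065° and 42.539′; 65 + 42.539/60 = 65.7089833
  hemisphere W, so the sign is −
Point 3:
  Latitude: degrees = first 2 digits = 75, minutes = 24.7801; 75 + 24.7801/60 = 75.4130017
  hemisphere S, so the sign is −
  λ: degrees = first 3 digits = 0, minutes = 42.3641; 0 + 42.3641/60 = 0.7060683
  W ⇒ negate
Point 4:
  Latitude: split at 2 digits → 76° and 30.8116′; 76 + 30.8116/60 = 76.5135267
  N → positive
  λ: degrees = first 3 digits = 114, minutes = 9.01; 114 + 9.01/60 = 114.1501667
  W ⇒ negate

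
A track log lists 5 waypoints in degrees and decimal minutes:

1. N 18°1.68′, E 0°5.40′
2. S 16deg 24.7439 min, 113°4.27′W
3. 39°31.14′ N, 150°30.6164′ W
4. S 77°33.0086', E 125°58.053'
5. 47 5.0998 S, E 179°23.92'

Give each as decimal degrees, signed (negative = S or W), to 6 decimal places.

Point 1:
  Latitude: 18 + 1.68/60 = 18.0280000
  N → positive
  λ: 5.4′ = 0.090000°; total 0.0900000
  E → positive
Point 2:
  φ: 16 + 24.7439/60 = 16.4123983
  S → negative
  λ: 4.27′ = 0.071167°; total 113.0711667
  W ⇒ negate
Point 3:
  Lat: 39 + 31.14/60 = 39.5190000
  N → positive
  Longitude: 150 + 30.6164/60 = 150.5102733
  hemisphere W, so the sign is −
Point 4:
  φ: 77 + 33.0086/60 = 77.5501433
  hemisphere S, so the sign is −
  Longitude: 58.053′ = 0.967550°; total 125.9675500
  E → positive
Point 5:
  Lat: 5.0998′ = 0.084997°; total 47.0849967
  S → negative
  Lon: 23.92′ = 0.398667°; total 179.3986667
  E → positive

1. 18.028000, 0.090000
2. -16.412398, -113.071167
3. 39.519000, -150.510273
4. -77.550143, 125.967550
5. -47.084997, 179.398667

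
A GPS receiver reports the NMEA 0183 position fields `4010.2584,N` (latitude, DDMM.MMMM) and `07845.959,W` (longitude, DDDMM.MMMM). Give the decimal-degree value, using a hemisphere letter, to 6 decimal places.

40.170973° N, 78.765983° W

Lat: degrees = first 2 digits = 40, minutes = 10.2584; 40 + 10.2584/60 = 40.1709733
λ: split at 3 digits → 078° and 45.959′; 78 + 45.959/60 = 78.7659833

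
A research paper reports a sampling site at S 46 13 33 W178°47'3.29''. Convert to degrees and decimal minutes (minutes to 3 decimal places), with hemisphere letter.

Latitude: 13 + 33/60 = 13.55000′
Lon: seconds/60 = 0.05483; minutes = 47 + 0.05483 = 47.05483

46° 13.550′ S, 178° 47.055′ W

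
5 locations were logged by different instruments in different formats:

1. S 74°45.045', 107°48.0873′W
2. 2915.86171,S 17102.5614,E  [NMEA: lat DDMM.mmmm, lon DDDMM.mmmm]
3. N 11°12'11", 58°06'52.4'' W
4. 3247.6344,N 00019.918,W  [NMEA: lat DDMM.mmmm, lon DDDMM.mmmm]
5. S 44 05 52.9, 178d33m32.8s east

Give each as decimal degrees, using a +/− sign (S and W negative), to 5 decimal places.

Point 1:
  Lat: 74 + 45.045/60 = 74.750750
  hemisphere S, so the sign is −
  Longitude: 48.0873′ = 0.801455°; total 107.801455
  W → negative
Point 2:
  Latitude: degrees = first 2 digits = 29, minutes = 15.86171; 29 + 15.86171/60 = 29.264362
  S ⇒ negate
  Lon: split at 3 digits → 171° and 2.5614′; 171 + 2.5614/60 = 171.042690
  E ⇒ keep positive
Point 3:
  Latitude: 12′ + 11″ = 12.18333′; 11 + 12.18333/60 = 11.203056
  N ⇒ keep positive
  Longitude: 6′ + 52.4″ = 6.87333′; 58 + 6.87333/60 = 58.114556
  W ⇒ negate
Point 4:
  φ: split at 2 digits → 32° and 47.6344′; 32 + 47.6344/60 = 32.793907
  N → positive
  λ: split at 3 digits → 000° and 19.918′; 0 + 19.918/60 = 0.331967
  W → negative
Point 5:
  φ: 44 + 5/60 + 52.9/3600 = 44.098028
  S → negative
  Lon: 178° + 33/60 + 32.8/3600 = 178 + 0.550000 + 0.009111 = 178.559111
  E ⇒ keep positive

1. -74.75075, -107.80146
2. -29.26436, 171.04269
3. 11.20306, -58.11456
4. 32.79391, -0.33197
5. -44.09803, 178.55911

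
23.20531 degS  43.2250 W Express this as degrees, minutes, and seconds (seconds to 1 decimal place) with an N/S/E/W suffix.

φ: 0.205310 × 60 = 12.31860′ → 12′, remainder × 60 = 19.116″
Lon: 0.225000° → 13.50000′; 0.50000 × 60 = 30.000″

23°12′19.1″ S, 43°13′30.0″ W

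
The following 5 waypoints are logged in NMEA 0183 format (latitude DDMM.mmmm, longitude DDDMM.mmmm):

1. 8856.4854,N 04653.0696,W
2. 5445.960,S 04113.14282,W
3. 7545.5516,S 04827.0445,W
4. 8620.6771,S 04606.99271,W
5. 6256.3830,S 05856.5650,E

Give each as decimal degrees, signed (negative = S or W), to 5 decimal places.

1. 88.94142, -46.88449
2. -54.76600, -41.21905
3. -75.75919, -48.45074
4. -86.34462, -46.11655
5. -62.93972, 58.94275

Point 1:
  φ: degrees = first 2 digits = 88, minutes = 56.4854; 88 + 56.4854/60 = 88.941423
  N ⇒ keep positive
  Lon: split at 3 digits → 046° and 53.0696′; 46 + 53.0696/60 = 46.884493
  hemisphere W, so the sign is −
Point 2:
  Lat: split at 2 digits → 54° and 45.96′; 54 + 45.96/60 = 54.766000
  S → negative
  λ: degrees = first 3 digits = 41, minutes = 13.14282; 41 + 13.14282/60 = 41.219047
  W → negative
Point 3:
  Latitude: degrees = first 2 digits = 75, minutes = 45.5516; 75 + 45.5516/60 = 75.759193
  hemisphere S, so the sign is −
  λ: degrees = first 3 digits = 48, minutes = 27.0445; 48 + 27.0445/60 = 48.450742
  W → negative
Point 4:
  Latitude: split at 2 digits → 86° and 20.6771′; 86 + 20.6771/60 = 86.344618
  S ⇒ negate
  Longitude: split at 3 digits → 046° and 6.99271′; 46 + 6.99271/60 = 46.116545
  W ⇒ negate
Point 5:
  Lat: split at 2 digits → 62° and 56.383′; 62 + 56.383/60 = 62.939717
  S ⇒ negate
  Longitude: degrees = first 3 digits = 58, minutes = 56.565; 58 + 56.565/60 = 58.942750
  E ⇒ keep positive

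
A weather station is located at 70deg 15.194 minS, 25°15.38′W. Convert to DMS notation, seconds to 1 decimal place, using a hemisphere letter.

70°15′11.6″ S, 25°15′22.8″ W

Latitude: 15.19400′ → 15′ and 0.19400 × 60 = 11.640″
λ: 15.38000′ → 15′ and 0.38000 × 60 = 22.800″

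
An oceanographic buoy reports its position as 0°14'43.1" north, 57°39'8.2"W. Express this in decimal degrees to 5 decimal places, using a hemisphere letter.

0.24531° N, 57.65228° W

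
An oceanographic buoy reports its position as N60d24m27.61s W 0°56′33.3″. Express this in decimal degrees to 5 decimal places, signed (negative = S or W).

60.40767, -0.94258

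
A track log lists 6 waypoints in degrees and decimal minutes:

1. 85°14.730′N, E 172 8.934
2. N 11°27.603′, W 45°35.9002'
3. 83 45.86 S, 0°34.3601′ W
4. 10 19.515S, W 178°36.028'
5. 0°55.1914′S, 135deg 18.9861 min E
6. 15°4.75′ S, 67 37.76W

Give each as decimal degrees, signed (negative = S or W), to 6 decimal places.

Point 1:
  Latitude: 85 + 14.73/60 = 85.2455000
  N ⇒ keep positive
  Lon: 8.934′ = 0.148900°; total 172.1489000
  E → positive
Point 2:
  φ: 27.603′ = 0.460050°; total 11.4600500
  N → positive
  Lon: 45 + 35.9002/60 = 45.5983367
  W ⇒ negate
Point 3:
  φ: 45.86′ = 0.764333°; total 83.7643333
  S → negative
  λ: 34.3601′ = 0.572668°; total 0.5726683
  W → negative
Point 4:
  Latitude: 19.515′ = 0.325250°; total 10.3252500
  S → negative
  Longitude: 36.028′ = 0.600467°; total 178.6004667
  W ⇒ negate
Point 5:
  Lat: 0 + 55.1914/60 = 0.9198567
  S ⇒ negate
  Longitude: 18.9861′ = 0.316435°; total 135.3164350
  E → positive
Point 6:
  φ: 15 + 4.75/60 = 15.0791667
  hemisphere S, so the sign is −
  λ: 67 + 37.76/60 = 67.6293333
  W → negative

1. 85.245500, 172.148900
2. 11.460050, -45.598337
3. -83.764333, -0.572668
4. -10.325250, -178.600467
5. -0.919857, 135.316435
6. -15.079167, -67.629333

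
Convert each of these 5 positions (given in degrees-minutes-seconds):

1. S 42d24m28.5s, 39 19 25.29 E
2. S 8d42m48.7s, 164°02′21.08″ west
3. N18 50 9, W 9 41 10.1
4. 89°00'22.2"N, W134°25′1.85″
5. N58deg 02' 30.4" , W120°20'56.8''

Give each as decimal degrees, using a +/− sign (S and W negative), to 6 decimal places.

Point 1:
  φ: 42° + 24/60 + 28.5/3600 = 42 + 0.400000 + 0.007917 = 42.4079167
  S → negative
  λ: 39° + 19/60 + 25.29/3600 = 39 + 0.316667 + 0.007025 = 39.3236917
  E ⇒ keep positive
Point 2:
  Lat: 42′ + 48.7″ = 42.81167′; 8 + 42.81167/60 = 8.7135278
  hemisphere S, so the sign is −
  λ: 2′ + 21.08″ = 2.35133′; 164 + 2.35133/60 = 164.0391889
  W → negative
Point 3:
  Lat: 18 + 50/60 + 9/3600 = 18.8358333
  N → positive
  Longitude: 9 + 41/60 + 10.1/3600 = 9.6861389
  W → negative
Point 4:
  Latitude: 89 + 0/60 + 22.2/3600 = 89.0061667
  N → positive
  Longitude: 25′ + 1.85″ = 25.03083′; 134 + 25.03083/60 = 134.4171806
  W ⇒ negate
Point 5:
  φ: 2′ + 30.4″ = 2.50667′; 58 + 2.50667/60 = 58.0417778
  N → positive
  Lon: 120 + 20/60 + 56.8/3600 = 120.3491111
  W → negative

1. -42.407917, 39.323692
2. -8.713528, -164.039189
3. 18.835833, -9.686139
4. 89.006167, -134.417181
5. 58.041778, -120.349111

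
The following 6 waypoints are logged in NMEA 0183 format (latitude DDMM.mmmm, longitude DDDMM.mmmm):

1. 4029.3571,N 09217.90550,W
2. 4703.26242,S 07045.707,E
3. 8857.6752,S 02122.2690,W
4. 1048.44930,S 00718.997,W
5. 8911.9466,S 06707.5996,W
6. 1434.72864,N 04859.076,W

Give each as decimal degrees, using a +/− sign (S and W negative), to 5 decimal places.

1. 40.48929, -92.29843
2. -47.05437, 70.76178
3. -88.96125, -21.37115
4. -10.80749, -7.31662
5. -89.19911, -67.12666
6. 14.57881, -48.98460

Point 1:
  Latitude: degrees = first 2 digits = 40, minutes = 29.3571; 40 + 29.3571/60 = 40.489285
  N ⇒ keep positive
  Lon: degrees = first 3 digits = 92, minutes = 17.9055; 92 + 17.9055/60 = 92.298425
  W ⇒ negate
Point 2:
  Lat: split at 2 digits → 47° and 3.26242′; 47 + 3.26242/60 = 47.054374
  S ⇒ negate
  λ: split at 3 digits → 070° and 45.707′; 70 + 45.707/60 = 70.761783
  E → positive
Point 3:
  Lat: degrees = first 2 digits = 88, minutes = 57.6752; 88 + 57.6752/60 = 88.961253
  hemisphere S, so the sign is −
  Longitude: degrees = first 3 digits = 21, minutes = 22.269; 21 + 22.269/60 = 21.371150
  W ⇒ negate
Point 4:
  Lat: split at 2 digits → 10° and 48.4493′; 10 + 48.4493/60 = 10.807488
  S ⇒ negate
  Longitude: degrees = first 3 digits = 7, minutes = 18.997; 7 + 18.997/60 = 7.316617
  W → negative
Point 5:
  φ: split at 2 digits → 89° and 11.9466′; 89 + 11.9466/60 = 89.199110
  hemisphere S, so the sign is −
  Longitude: split at 3 digits → 067° and 7.5996′; 67 + 7.5996/60 = 67.126660
  W → negative
Point 6:
  Lat: degrees = first 2 digits = 14, minutes = 34.72864; 14 + 34.72864/60 = 14.578811
  N → positive
  Lon: split at 3 digits → 048° and 59.076′; 48 + 59.076/60 = 48.984600
  hemisphere W, so the sign is −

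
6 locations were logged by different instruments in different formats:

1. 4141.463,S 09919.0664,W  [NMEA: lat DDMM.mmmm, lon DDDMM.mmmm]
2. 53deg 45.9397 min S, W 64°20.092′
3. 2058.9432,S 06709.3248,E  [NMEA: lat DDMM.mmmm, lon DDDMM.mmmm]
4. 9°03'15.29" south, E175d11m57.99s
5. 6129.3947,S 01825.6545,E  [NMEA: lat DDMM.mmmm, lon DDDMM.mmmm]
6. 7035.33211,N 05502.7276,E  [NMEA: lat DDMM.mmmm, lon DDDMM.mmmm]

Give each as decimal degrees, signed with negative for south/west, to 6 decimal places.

Point 1:
  Lat: degrees = first 2 digits = 41, minutes = 41.463; 41 + 41.463/60 = 41.6910500
  hemisphere S, so the sign is −
  λ: degrees = first 3 digits = 99, minutes = 19.0664; 99 + 19.0664/60 = 99.3177733
  hemisphere W, so the sign is −
Point 2:
  Latitude: 45.9397′ = 0.765662°; total 53.7656617
  hemisphere S, so the sign is −
  Longitude: 20.092′ = 0.334867°; total 64.3348667
  W ⇒ negate
Point 3:
  Latitude: degrees = first 2 digits = 20, minutes = 58.9432; 20 + 58.9432/60 = 20.9823867
  hemisphere S, so the sign is −
  λ: degrees = first 3 digits = 67, minutes = 9.3248; 67 + 9.3248/60 = 67.1554133
  E ⇒ keep positive
Point 4:
  Lat: 9° + 3/60 + 15.29/3600 = 9 + 0.050000 + 0.004247 = 9.0542472
  S → negative
  Lon: 175 + 11/60 + 57.99/3600 = 175.1994417
  E ⇒ keep positive
Point 5:
  Lat: split at 2 digits → 61° and 29.3947′; 61 + 29.3947/60 = 61.4899117
  S ⇒ negate
  Longitude: degrees = first 3 digits = 18, minutes = 25.6545; 18 + 25.6545/60 = 18.4275750
  E ⇒ keep positive
Point 6:
  φ: split at 2 digits → 70° and 35.33211′; 70 + 35.33211/60 = 70.5888685
  N ⇒ keep positive
  Longitude: split at 3 digits → 055° and 2.7276′; 55 + 2.7276/60 = 55.0454600
  E ⇒ keep positive

1. -41.691050, -99.317773
2. -53.765662, -64.334867
3. -20.982387, 67.155413
4. -9.054247, 175.199442
5. -61.489912, 18.427575
6. 70.588869, 55.045460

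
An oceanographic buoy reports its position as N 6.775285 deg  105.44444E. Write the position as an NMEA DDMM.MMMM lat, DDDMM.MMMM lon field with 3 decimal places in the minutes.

φ: minutes = (6.775285 − 6) × 60 = 46.51710
Longitude: 105° + 0.444440 × 60 = 105° 26.66640′

0646.517,N / 10526.666,E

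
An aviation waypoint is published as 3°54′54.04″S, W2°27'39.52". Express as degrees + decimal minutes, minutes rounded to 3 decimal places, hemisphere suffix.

3° 54.901′ S, 2° 27.659′ W

Latitude: seconds/60 = 0.90067; minutes = 54 + 0.90067 = 54.90067
Lon: 27 + 39.52/60 = 27.65867′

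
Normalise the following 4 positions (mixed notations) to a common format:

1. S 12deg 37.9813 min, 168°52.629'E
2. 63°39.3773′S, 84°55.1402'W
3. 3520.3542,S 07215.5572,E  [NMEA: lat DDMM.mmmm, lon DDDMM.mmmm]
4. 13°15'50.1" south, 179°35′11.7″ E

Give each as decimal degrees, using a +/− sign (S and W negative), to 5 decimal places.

Point 1:
  Lat: 37.9813′ = 0.633022°; total 12.633022
  S → negative
  Longitude: 52.629′ = 0.877150°; total 168.877150
  E → positive
Point 2:
  Latitude: 39.3773′ = 0.656288°; total 63.656288
  S ⇒ negate
  Lon: 84 + 55.1402/60 = 84.919003
  W ⇒ negate
Point 3:
  Lat: split at 2 digits → 35° and 20.3542′; 35 + 20.3542/60 = 35.339237
  S ⇒ negate
  Longitude: split at 3 digits → 072° and 15.5572′; 72 + 15.5572/60 = 72.259287
  E ⇒ keep positive
Point 4:
  Lat: 13 + 15/60 + 50.1/3600 = 13.263917
  hemisphere S, so the sign is −
  Longitude: 35′ + 11.7″ = 35.19500′; 179 + 35.19500/60 = 179.586583
  E ⇒ keep positive

1. -12.63302, 168.87715
2. -63.65629, -84.91900
3. -35.33924, 72.25929
4. -13.26392, 179.58658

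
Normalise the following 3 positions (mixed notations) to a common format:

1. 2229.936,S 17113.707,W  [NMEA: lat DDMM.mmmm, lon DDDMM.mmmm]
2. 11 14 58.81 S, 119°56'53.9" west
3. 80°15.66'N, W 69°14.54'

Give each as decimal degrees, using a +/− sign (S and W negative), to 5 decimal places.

1. -22.49893, -171.22845
2. -11.24967, -119.94831
3. 80.26100, -69.24233

Point 1:
  Lat: split at 2 digits → 22° and 29.936′; 22 + 29.936/60 = 22.498933
  hemisphere S, so the sign is −
  λ: degrees = first 3 digits = 171, minutes = 13.707; 171 + 13.707/60 = 171.228450
  hemisphere W, so the sign is −
Point 2:
  φ: 14′ + 58.81″ = 14.98017′; 11 + 14.98017/60 = 11.249669
  hemisphere S, so the sign is −
  Lon: 56′ + 53.9″ = 56.89833′; 119 + 56.89833/60 = 119.948306
  hemisphere W, so the sign is −
Point 3:
  φ: 15.66′ = 0.261000°; total 80.261000
  N ⇒ keep positive
  Lon: 69 + 14.54/60 = 69.242333
  W ⇒ negate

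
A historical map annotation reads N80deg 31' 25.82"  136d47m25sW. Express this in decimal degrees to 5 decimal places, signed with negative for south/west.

80.52384, -136.79028

Latitude: 80 + 31/60 + 25.82/3600 = 80.523839
N → positive
λ: 47′ + 25″ = 47.41667′; 136 + 47.41667/60 = 136.790278
W → negative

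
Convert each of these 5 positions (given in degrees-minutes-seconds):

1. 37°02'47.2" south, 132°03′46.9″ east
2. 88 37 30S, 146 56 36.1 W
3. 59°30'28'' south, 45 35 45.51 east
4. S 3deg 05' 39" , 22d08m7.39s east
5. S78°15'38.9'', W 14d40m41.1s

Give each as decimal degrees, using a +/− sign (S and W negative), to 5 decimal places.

1. -37.04644, 132.06303
2. -88.62500, -146.94336
3. -59.50778, 45.59598
4. -3.09417, 22.13539
5. -78.26081, -14.67808

Point 1:
  φ: 37° + 2/60 + 47.2/3600 = 37 + 0.033333 + 0.013111 = 37.046444
  S ⇒ negate
  Lon: 3′ + 46.9″ = 3.78167′; 132 + 3.78167/60 = 132.063028
  E → positive
Point 2:
  Latitude: 88° + 37/60 + 30/3600 = 88 + 0.616667 + 0.008333 = 88.625000
  S → negative
  Longitude: 146° + 56/60 + 36.1/3600 = 146 + 0.933333 + 0.010028 = 146.943361
  hemisphere W, so the sign is −
Point 3:
  Latitude: 59 + 30/60 + 28/3600 = 59.507778
  S ⇒ negate
  λ: 45 + 35/60 + 45.51/3600 = 45.595975
  E → positive
Point 4:
  Lat: 3° + 5/60 + 39/3600 = 3 + 0.083333 + 0.010833 = 3.094167
  S → negative
  Longitude: 22 + 8/60 + 7.39/3600 = 22.135386
  E ⇒ keep positive
Point 5:
  φ: 15′ + 38.9″ = 15.64833′; 78 + 15.64833/60 = 78.260806
  hemisphere S, so the sign is −
  λ: 14 + 40/60 + 41.1/3600 = 14.678083
  W → negative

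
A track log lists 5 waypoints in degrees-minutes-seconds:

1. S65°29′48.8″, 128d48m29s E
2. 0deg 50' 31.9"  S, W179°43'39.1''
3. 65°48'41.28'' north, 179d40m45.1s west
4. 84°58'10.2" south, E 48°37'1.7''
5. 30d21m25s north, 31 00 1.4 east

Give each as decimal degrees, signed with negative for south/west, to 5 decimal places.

1. -65.49689, 128.80806
2. -0.84219, -179.72753
3. 65.81147, -179.67919
4. -84.96950, 48.61714
5. 30.35694, 31.00039

Point 1:
  Latitude: 65° + 29/60 + 48.8/3600 = 65 + 0.483333 + 0.013556 = 65.496889
  hemisphere S, so the sign is −
  λ: 128 + 48/60 + 29/3600 = 128.808056
  E ⇒ keep positive
Point 2:
  φ: 50′ + 31.9″ = 50.53167′; 0 + 50.53167/60 = 0.842194
  S → negative
  Longitude: 179 + 43/60 + 39.1/3600 = 179.727528
  W ⇒ negate
Point 3:
  φ: 65 + 48/60 + 41.28/3600 = 65.811467
  N → positive
  Lon: 40′ + 45.1″ = 40.75167′; 179 + 40.75167/60 = 179.679194
  W → negative
Point 4:
  φ: 84 + 58/60 + 10.2/3600 = 84.969500
  S → negative
  λ: 48° + 37/60 + 1.7/3600 = 48 + 0.616667 + 0.000472 = 48.617139
  E ⇒ keep positive
Point 5:
  φ: 21′ + 25″ = 21.41667′; 30 + 21.41667/60 = 30.356944
  N ⇒ keep positive
  Longitude: 0′ + 1.4″ = 0.02333′; 31 + 0.02333/60 = 31.000389
  E → positive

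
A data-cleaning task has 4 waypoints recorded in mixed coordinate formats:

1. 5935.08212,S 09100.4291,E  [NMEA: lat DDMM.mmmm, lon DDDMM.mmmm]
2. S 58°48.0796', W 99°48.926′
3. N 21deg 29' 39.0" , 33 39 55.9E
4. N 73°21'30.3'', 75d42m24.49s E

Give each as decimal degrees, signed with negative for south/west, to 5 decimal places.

Point 1:
  φ: split at 2 digits → 59° and 35.08212′; 59 + 35.08212/60 = 59.584702
  hemisphere S, so the sign is −
  Lon: degrees = first 3 digits = 91, minutes = 0.4291; 91 + 0.4291/60 = 91.007152
  E ⇒ keep positive
Point 2:
  φ: 58 + 48.0796/60 = 58.801327
  S → negative
  λ: 99 + 48.926/60 = 99.815433
  W ⇒ negate
Point 3:
  Latitude: 21 + 29/60 + 39/3600 = 21.494167
  N → positive
  λ: 33° + 39/60 + 55.9/3600 = 33 + 0.650000 + 0.015528 = 33.665528
  E → positive
Point 4:
  Latitude: 73 + 21/60 + 30.3/3600 = 73.358417
  N → positive
  λ: 75° + 42/60 + 24.49/3600 = 75 + 0.700000 + 0.006803 = 75.706803
  E ⇒ keep positive

1. -59.58470, 91.00715
2. -58.80133, -99.81543
3. 21.49417, 33.66553
4. 73.35842, 75.70680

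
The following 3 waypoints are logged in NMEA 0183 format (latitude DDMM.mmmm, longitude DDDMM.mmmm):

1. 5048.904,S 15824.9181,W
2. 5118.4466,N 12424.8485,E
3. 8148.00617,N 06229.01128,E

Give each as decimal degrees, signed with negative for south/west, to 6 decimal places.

1. -50.815067, -158.415302
2. 51.307443, 124.414142
3. 81.800103, 62.483521

Point 1:
  Lat: degrees = first 2 digits = 50, minutes = 48.904; 50 + 48.904/60 = 50.8150667
  S ⇒ negate
  Longitude: degrees = first 3 digits = 158, minutes = 24.9181; 158 + 24.9181/60 = 158.4153017
  hemisphere W, so the sign is −
Point 2:
  Latitude: split at 2 digits → 51° and 18.4466′; 51 + 18.4466/60 = 51.3074433
  N → positive
  Longitude: split at 3 digits → 124° and 24.8485′; 124 + 24.8485/60 = 124.4141417
  E ⇒ keep positive
Point 3:
  Latitude: degrees = first 2 digits = 81, minutes = 48.00617; 81 + 48.00617/60 = 81.8001028
  N → positive
  Longitude: split at 3 digits → 062° and 29.01128′; 62 + 29.01128/60 = 62.4835213
  E ⇒ keep positive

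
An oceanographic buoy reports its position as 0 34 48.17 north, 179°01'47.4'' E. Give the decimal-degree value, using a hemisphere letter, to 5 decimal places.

φ: 0 + 34/60 + 48.17/3600 = 0.580047
Longitude: 1′ + 47.4″ = 1.79000′; 179 + 1.79000/60 = 179.029833

0.58005° N, 179.02983° E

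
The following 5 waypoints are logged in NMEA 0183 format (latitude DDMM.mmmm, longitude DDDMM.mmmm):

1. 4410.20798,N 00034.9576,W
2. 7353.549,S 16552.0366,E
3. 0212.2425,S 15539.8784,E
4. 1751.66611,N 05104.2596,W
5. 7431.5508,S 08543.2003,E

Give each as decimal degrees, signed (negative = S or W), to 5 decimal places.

Point 1:
  φ: degrees = first 2 digits = 44, minutes = 10.20798; 44 + 10.20798/60 = 44.170133
  N ⇒ keep positive
  Longitude: split at 3 digits → 000° and 34.9576′; 0 + 34.9576/60 = 0.582627
  hemisphere W, so the sign is −
Point 2:
  φ: degrees = first 2 digits = 73, minutes = 53.549; 73 + 53.549/60 = 73.892483
  S ⇒ negate
  Longitude: split at 3 digits → 165° and 52.0366′; 165 + 52.0366/60 = 165.867277
  E → positive
Point 3:
  Lat: degrees = first 2 digits = 2, minutes = 12.2425; 2 + 12.2425/60 = 2.204042
  S → negative
  Lon: degrees = first 3 digits = 155, minutes = 39.8784; 155 + 39.8784/60 = 155.664640
  E → positive
Point 4:
  Latitude: split at 2 digits → 17° and 51.66611′; 17 + 51.66611/60 = 17.861102
  N → positive
  Lon: split at 3 digits → 051° and 4.2596′; 51 + 4.2596/60 = 51.070993
  W → negative
Point 5:
  Latitude: split at 2 digits → 74° and 31.5508′; 74 + 31.5508/60 = 74.525847
  S ⇒ negate
  λ: split at 3 digits → 085° and 43.2003′; 85 + 43.2003/60 = 85.720005
  E → positive

1. 44.17013, -0.58263
2. -73.89248, 165.86728
3. -2.20404, 155.66464
4. 17.86110, -51.07099
5. -74.52585, 85.72001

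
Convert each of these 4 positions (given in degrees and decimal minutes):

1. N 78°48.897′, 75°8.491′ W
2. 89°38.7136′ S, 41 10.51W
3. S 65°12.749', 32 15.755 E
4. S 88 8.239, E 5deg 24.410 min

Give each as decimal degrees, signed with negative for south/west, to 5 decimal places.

1. 78.81495, -75.14152
2. -89.64523, -41.17517
3. -65.21248, 32.26258
4. -88.13732, 5.40683

Point 1:
  Lat: 48.897′ = 0.814950°; total 78.814950
  N ⇒ keep positive
  Lon: 75 + 8.491/60 = 75.141517
  W → negative
Point 2:
  Lat: 38.7136′ = 0.645227°; total 89.645227
  hemisphere S, so the sign is −
  Lon: 41 + 10.51/60 = 41.175167
  W ⇒ negate
Point 3:
  φ: 12.749′ = 0.212483°; total 65.212483
  S ⇒ negate
  Longitude: 32 + 15.755/60 = 32.262583
  E ⇒ keep positive
Point 4:
  Latitude: 88 + 8.239/60 = 88.137317
  hemisphere S, so the sign is −
  λ: 24.41′ = 0.406833°; total 5.406833
  E → positive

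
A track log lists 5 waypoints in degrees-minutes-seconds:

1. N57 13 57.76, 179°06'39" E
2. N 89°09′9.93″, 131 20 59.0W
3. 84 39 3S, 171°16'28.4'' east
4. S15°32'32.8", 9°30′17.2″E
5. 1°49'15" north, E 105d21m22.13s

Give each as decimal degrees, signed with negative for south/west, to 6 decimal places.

Point 1:
  Latitude: 57 + 13/60 + 57.76/3600 = 57.2327111
  N → positive
  Lon: 6′ + 39″ = 6.65000′; 179 + 6.65000/60 = 179.1108333
  E ⇒ keep positive
Point 2:
  Latitude: 89 + 9/60 + 9.93/3600 = 89.1527583
  N → positive
  λ: 20′ + 59″ = 20.98333′; 131 + 20.98333/60 = 131.3497222
  W ⇒ negate
Point 3:
  Latitude: 39′ + 3″ = 39.05000′; 84 + 39.05000/60 = 84.6508333
  S → negative
  λ: 171° + 16/60 + 28.4/3600 = 171 + 0.266667 + 0.007889 = 171.2745556
  E ⇒ keep positive
Point 4:
  Latitude: 15° + 32/60 + 32.8/3600 = 15 + 0.533333 + 0.009111 = 15.5424444
  hemisphere S, so the sign is −
  λ: 9 + 30/60 + 17.2/3600 = 9.5047778
  E ⇒ keep positive
Point 5:
  φ: 1° + 49/60 + 15/3600 = 1 + 0.816667 + 0.004167 = 1.8208333
  N ⇒ keep positive
  Longitude: 105° + 21/60 + 22.13/3600 = 105 + 0.350000 + 0.006147 = 105.3561472
  E → positive

1. 57.232711, 179.110833
2. 89.152758, -131.349722
3. -84.650833, 171.274556
4. -15.542444, 9.504778
5. 1.820833, 105.356147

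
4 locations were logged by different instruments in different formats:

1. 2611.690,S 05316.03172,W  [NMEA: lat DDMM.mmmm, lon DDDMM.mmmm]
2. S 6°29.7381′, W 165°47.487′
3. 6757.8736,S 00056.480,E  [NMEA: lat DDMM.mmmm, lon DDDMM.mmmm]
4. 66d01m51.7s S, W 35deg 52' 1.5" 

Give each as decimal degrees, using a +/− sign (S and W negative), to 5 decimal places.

Point 1:
  Latitude: split at 2 digits → 26° and 11.69′; 26 + 11.69/60 = 26.194833
  S ⇒ negate
  λ: degrees = first 3 digits = 53, minutes = 16.03172; 53 + 16.03172/60 = 53.267195
  hemisphere W, so the sign is −
Point 2:
  φ: 6 + 29.7381/60 = 6.495635
  hemisphere S, so the sign is −
  Longitude: 47.487′ = 0.791450°; total 165.791450
  hemisphere W, so the sign is −
Point 3:
  Lat: split at 2 digits → 67° and 57.8736′; 67 + 57.8736/60 = 67.964560
  S ⇒ negate
  Longitude: split at 3 digits → 000° and 56.48′; 0 + 56.48/60 = 0.941333
  E → positive
Point 4:
  Lat: 66 + 1/60 + 51.7/3600 = 66.031028
  S ⇒ negate
  λ: 35° + 52/60 + 1.5/3600 = 35 + 0.866667 + 0.000417 = 35.867083
  hemisphere W, so the sign is −

1. -26.19483, -53.26720
2. -6.49564, -165.79145
3. -67.96456, 0.94133
4. -66.03103, -35.86708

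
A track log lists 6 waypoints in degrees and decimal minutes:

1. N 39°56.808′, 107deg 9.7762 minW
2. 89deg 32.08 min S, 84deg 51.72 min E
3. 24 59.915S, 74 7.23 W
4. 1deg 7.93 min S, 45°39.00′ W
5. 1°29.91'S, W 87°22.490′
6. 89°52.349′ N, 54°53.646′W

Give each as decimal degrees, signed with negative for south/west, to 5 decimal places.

Point 1:
  Lat: 39 + 56.808/60 = 39.946800
  N ⇒ keep positive
  Longitude: 107 + 9.7762/60 = 107.162937
  hemisphere W, so the sign is −
Point 2:
  Lat: 32.08′ = 0.534667°; total 89.534667
  S ⇒ negate
  Lon: 84 + 51.72/60 = 84.862000
  E ⇒ keep positive
Point 3:
  Latitude: 59.915′ = 0.998583°; total 24.998583
  hemisphere S, so the sign is −
  Lon: 7.23′ = 0.120500°; total 74.120500
  W → negative
Point 4:
  Latitude: 7.93′ = 0.132167°; total 1.132167
  hemisphere S, so the sign is −
  λ: 45 + 39/60 = 45.650000
  W ⇒ negate
Point 5:
  Lat: 29.91′ = 0.498500°; total 1.498500
  S → negative
  Lon: 87 + 22.49/60 = 87.374833
  W ⇒ negate
Point 6:
  φ: 89 + 52.349/60 = 89.872483
  N → positive
  Longitude: 54 + 53.646/60 = 54.894100
  hemisphere W, so the sign is −

1. 39.94680, -107.16294
2. -89.53467, 84.86200
3. -24.99858, -74.12050
4. -1.13217, -45.65000
5. -1.49850, -87.37483
6. 89.87248, -54.89410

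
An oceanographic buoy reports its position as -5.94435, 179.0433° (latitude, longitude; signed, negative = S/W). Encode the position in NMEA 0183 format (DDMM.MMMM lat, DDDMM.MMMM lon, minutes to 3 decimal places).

Latitude is negative → S; |value| = 5.944350
Lat: minutes = (5.944350 − 5) × 60 = 56.66100
Lon: fractional part 0.043300 → 2.59800 minutes

0556.661,S / 17902.598,E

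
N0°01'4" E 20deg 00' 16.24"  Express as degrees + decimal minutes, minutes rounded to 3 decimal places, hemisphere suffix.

0° 1.067′ N, 20° 0.271′ E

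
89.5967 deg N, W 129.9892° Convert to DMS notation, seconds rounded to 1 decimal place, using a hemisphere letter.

89°35′48.1″ N, 129°59′21.1″ W

Lat: whole degrees 89; 35.80200′ → 35′ and 48.120″
Lon: 0.989200° → 59.35200′; 0.35200 × 60 = 21.120″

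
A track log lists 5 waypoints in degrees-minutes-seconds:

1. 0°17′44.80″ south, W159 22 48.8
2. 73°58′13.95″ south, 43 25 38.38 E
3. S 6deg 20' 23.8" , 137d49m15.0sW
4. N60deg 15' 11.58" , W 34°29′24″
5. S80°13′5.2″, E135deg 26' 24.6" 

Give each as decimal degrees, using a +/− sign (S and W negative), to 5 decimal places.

1. -0.29578, -159.38022
2. -73.97054, 43.42733
3. -6.33994, -137.82083
4. 60.25322, -34.49000
5. -80.21811, 135.44017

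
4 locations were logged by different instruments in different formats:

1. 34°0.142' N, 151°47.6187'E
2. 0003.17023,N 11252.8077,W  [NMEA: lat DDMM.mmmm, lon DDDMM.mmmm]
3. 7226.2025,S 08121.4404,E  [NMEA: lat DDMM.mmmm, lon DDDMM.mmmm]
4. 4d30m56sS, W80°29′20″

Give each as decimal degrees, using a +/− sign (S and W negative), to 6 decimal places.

1. 34.002367, 151.793645
2. 0.052837, -112.880128
3. -72.436708, 81.357340
4. -4.515556, -80.488889

Point 1:
  Latitude: 34 + 0.142/60 = 34.0023667
  N → positive
  Longitude: 151 + 47.6187/60 = 151.7936450
  E → positive
Point 2:
  Latitude: degrees = first 2 digits = 0, minutes = 3.17023; 0 + 3.17023/60 = 0.0528372
  N ⇒ keep positive
  Lon: split at 3 digits → 112° and 52.8077′; 112 + 52.8077/60 = 112.8801283
  W ⇒ negate
Point 3:
  φ: degrees = first 2 digits = 72, minutes = 26.2025; 72 + 26.2025/60 = 72.4367083
  S → negative
  Longitude: split at 3 digits → 081° and 21.4404′; 81 + 21.4404/60 = 81.3573400
  E ⇒ keep positive
Point 4:
  φ: 4 + 30/60 + 56/3600 = 4.5155556
  hemisphere S, so the sign is −
  λ: 29′ + 20″ = 29.33333′; 80 + 29.33333/60 = 80.4888889
  W ⇒ negate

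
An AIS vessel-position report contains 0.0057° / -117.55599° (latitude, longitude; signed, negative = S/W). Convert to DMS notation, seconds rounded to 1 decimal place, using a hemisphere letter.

0°00′20.5″ N, 117°33′21.6″ W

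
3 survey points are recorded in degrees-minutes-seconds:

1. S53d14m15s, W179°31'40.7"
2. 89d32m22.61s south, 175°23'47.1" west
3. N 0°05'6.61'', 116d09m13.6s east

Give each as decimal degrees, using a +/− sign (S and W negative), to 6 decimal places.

Point 1:
  Latitude: 14′ + 15″ = 14.25000′; 53 + 14.25000/60 = 53.2375000
  S ⇒ negate
  Lon: 31′ + 40.7″ = 31.67833′; 179 + 31.67833/60 = 179.5279722
  hemisphere W, so the sign is −
Point 2:
  Lat: 32′ + 22.61″ = 32.37683′; 89 + 32.37683/60 = 89.5396139
  S ⇒ negate
  λ: 175° + 23/60 + 47.1/3600 = 175 + 0.383333 + 0.013083 = 175.3964167
  hemisphere W, so the sign is −
Point 3:
  Lat: 0 + 5/60 + 6.61/3600 = 0.0851694
  N ⇒ keep positive
  λ: 116° + 9/60 + 13.6/3600 = 116 + 0.150000 + 0.003778 = 116.1537778
  E → positive

1. -53.237500, -179.527972
2. -89.539614, -175.396417
3. 0.085169, 116.153778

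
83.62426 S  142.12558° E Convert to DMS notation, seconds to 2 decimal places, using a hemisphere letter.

83°37′27.34″ S, 142°07′32.09″ E

Latitude: whole degrees 83; 37.45560′ → 37′ and 27.3360″
Longitude: 0.125580 × 60 = 7.53480′ → 7′, remainder × 60 = 32.0880″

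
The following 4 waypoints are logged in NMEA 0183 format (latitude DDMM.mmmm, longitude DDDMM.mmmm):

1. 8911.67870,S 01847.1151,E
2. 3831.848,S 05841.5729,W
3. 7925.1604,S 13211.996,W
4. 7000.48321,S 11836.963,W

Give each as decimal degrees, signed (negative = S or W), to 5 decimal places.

Point 1:
  Lat: split at 2 digits → 89° and 11.6787′; 89 + 11.6787/60 = 89.194645
  hemisphere S, so the sign is −
  λ: split at 3 digits → 018° and 47.1151′; 18 + 47.1151/60 = 18.785252
  E ⇒ keep positive
Point 2:
  Latitude: degrees = first 2 digits = 38, minutes = 31.848; 38 + 31.848/60 = 38.530800
  hemisphere S, so the sign is −
  λ: split at 3 digits → 058° and 41.5729′; 58 + 41.5729/60 = 58.692882
  hemisphere W, so the sign is −
Point 3:
  Lat: degrees = first 2 digits = 79, minutes = 25.1604; 79 + 25.1604/60 = 79.419340
  S ⇒ negate
  Longitude: split at 3 digits → 132° and 11.996′; 132 + 11.996/60 = 132.199933
  hemisphere W, so the sign is −
Point 4:
  φ: split at 2 digits → 70° and 0.48321′; 70 + 0.48321/60 = 70.008054
  S ⇒ negate
  λ: degrees = first 3 digits = 118, minutes = 36.963; 118 + 36.963/60 = 118.616050
  hemisphere W, so the sign is −

1. -89.19465, 18.78525
2. -38.53080, -58.69288
3. -79.41934, -132.19993
4. -70.00805, -118.61605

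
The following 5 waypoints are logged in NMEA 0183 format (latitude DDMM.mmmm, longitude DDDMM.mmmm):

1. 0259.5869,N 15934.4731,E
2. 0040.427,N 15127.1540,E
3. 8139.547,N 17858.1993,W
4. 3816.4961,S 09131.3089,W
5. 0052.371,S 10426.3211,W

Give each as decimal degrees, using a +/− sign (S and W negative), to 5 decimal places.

1. 2.99312, 159.57455
2. 0.67378, 151.45257
3. 81.65912, -178.96999
4. -38.27494, -91.52182
5. -0.87285, -104.43869

Point 1:
  Latitude: degrees = first 2 digits = 2, minutes = 59.5869; 2 + 59.5869/60 = 2.993115
  N ⇒ keep positive
  λ: degrees = first 3 digits = 159, minutes = 34.4731; 159 + 34.4731/60 = 159.574552
  E ⇒ keep positive
Point 2:
  φ: split at 2 digits → 00° and 40.427′; 0 + 40.427/60 = 0.673783
  N → positive
  Lon: split at 3 digits → 151° and 27.154′; 151 + 27.154/60 = 151.452567
  E → positive
Point 3:
  Lat: degrees = first 2 digits = 81, minutes = 39.547; 81 + 39.547/60 = 81.659117
  N → positive
  Longitude: degrees = first 3 digits = 178, minutes = 58.1993; 178 + 58.1993/60 = 178.969988
  W ⇒ negate
Point 4:
  φ: degrees = first 2 digits = 38, minutes = 16.4961; 38 + 16.4961/60 = 38.274935
  hemisphere S, so the sign is −
  Lon: degrees = first 3 digits = 91, minutes = 31.3089; 91 + 31.3089/60 = 91.521815
  W ⇒ negate
Point 5:
  Latitude: degrees = first 2 digits = 0, minutes = 52.371; 0 + 52.371/60 = 0.872850
  S → negative
  Lon: degrees = first 3 digits = 104, minutes = 26.3211; 104 + 26.3211/60 = 104.438685
  W ⇒ negate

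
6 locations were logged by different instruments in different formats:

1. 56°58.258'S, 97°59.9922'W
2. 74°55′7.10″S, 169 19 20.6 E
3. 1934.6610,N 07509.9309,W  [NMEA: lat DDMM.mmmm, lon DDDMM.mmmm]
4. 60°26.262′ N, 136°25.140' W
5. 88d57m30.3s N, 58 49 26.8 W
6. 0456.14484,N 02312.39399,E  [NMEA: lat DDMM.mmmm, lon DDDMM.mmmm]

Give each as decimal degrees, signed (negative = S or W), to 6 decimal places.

1. -56.970967, -97.999870
2. -74.918639, 169.322389
3. 19.577683, -75.165515
4. 60.437700, -136.419000
5. 88.958417, -58.824111
6. 4.935747, 23.206567

Point 1:
  φ: 56 + 58.258/60 = 56.9709667
  hemisphere S, so the sign is −
  Longitude: 97 + 59.9922/60 = 97.9998700
  hemisphere W, so the sign is −
Point 2:
  Lat: 74° + 55/60 + 7.1/3600 = 74 + 0.916667 + 0.001972 = 74.9186389
  hemisphere S, so the sign is −
  Lon: 169° + 19/60 + 20.6/3600 = 169 + 0.316667 + 0.005722 = 169.3223889
  E → positive
Point 3:
  φ: split at 2 digits → 19° and 34.661′; 19 + 34.661/60 = 19.5776833
  N → positive
  λ: split at 3 digits → 075° and 9.9309′; 75 + 9.9309/60 = 75.1655150
  hemisphere W, so the sign is −
Point 4:
  φ: 60 + 26.262/60 = 60.4377000
  N → positive
  Longitude: 136 + 25.14/60 = 136.4190000
  W → negative
Point 5:
  Lat: 88° + 57/60 + 30.3/3600 = 88 + 0.950000 + 0.008417 = 88.9584167
  N → positive
  Longitude: 49′ + 26.8″ = 49.44667′; 58 + 49.44667/60 = 58.8241111
  W → negative
Point 6:
  Latitude: split at 2 digits → 04° and 56.14484′; 4 + 56.14484/60 = 4.9357473
  N → positive
  λ: degrees = first 3 digits = 23, minutes = 12.39399; 23 + 12.39399/60 = 23.2065665
  E → positive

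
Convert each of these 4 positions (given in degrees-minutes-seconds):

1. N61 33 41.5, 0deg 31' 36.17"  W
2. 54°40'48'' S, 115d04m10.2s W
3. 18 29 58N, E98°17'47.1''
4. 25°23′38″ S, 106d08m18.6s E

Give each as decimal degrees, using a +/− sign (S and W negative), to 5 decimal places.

Point 1:
  φ: 61° + 33/60 + 41.5/3600 = 61 + 0.550000 + 0.011528 = 61.561528
  N ⇒ keep positive
  Longitude: 0° + 31/60 + 36.17/3600 = 0 + 0.516667 + 0.010047 = 0.526714
  hemisphere W, so the sign is −
Point 2:
  φ: 40′ + 48″ = 40.80000′; 54 + 40.80000/60 = 54.680000
  hemisphere S, so the sign is −
  λ: 4′ + 10.2″ = 4.17000′; 115 + 4.17000/60 = 115.069500
  hemisphere W, so the sign is −
Point 3:
  Latitude: 18 + 29/60 + 58/3600 = 18.499444
  N → positive
  λ: 98° + 17/60 + 47.1/3600 = 98 + 0.283333 + 0.013083 = 98.296417
  E ⇒ keep positive
Point 4:
  φ: 25 + 23/60 + 38/3600 = 25.393889
  S ⇒ negate
  Lon: 106 + 8/60 + 18.6/3600 = 106.138500
  E ⇒ keep positive

1. 61.56153, -0.52671
2. -54.68000, -115.06950
3. 18.49944, 98.29642
4. -25.39389, 106.13850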